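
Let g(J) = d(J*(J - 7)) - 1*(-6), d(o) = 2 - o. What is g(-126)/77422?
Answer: -8375/38711 ≈ -0.21635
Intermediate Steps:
g(J) = 8 - J*(-7 + J) (g(J) = (2 - J*(J - 7)) - 1*(-6) = (2 - J*(-7 + J)) + 6 = 8 - J*(-7 + J))
g(-126)/77422 = (8 - 1*(-126)*(-7 - 126))/77422 = (8 - 1*(-126)*(-133))*(1/77422) = (8 - 16758)*(1/77422) = -16750*1/77422 = -8375/38711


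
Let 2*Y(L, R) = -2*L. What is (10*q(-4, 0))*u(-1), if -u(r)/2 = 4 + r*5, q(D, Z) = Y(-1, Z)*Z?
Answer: 0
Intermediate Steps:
Y(L, R) = -L (Y(L, R) = (-2*L)/2 = -L)
q(D, Z) = Z (q(D, Z) = (-1*(-1))*Z = 1*Z = Z)
u(r) = -8 - 10*r (u(r) = -2*(4 + r*5) = -2*(4 + 5*r) = -8 - 10*r)
(10*q(-4, 0))*u(-1) = (10*0)*(-8 - 10*(-1)) = 0*(-8 + 10) = 0*2 = 0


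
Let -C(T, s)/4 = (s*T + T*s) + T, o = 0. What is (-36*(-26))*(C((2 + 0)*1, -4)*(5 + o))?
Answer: 262080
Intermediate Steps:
C(T, s) = -4*T - 8*T*s (C(T, s) = -4*((s*T + T*s) + T) = -4*((T*s + T*s) + T) = -4*(2*T*s + T) = -4*(T + 2*T*s) = -4*T - 8*T*s)
(-36*(-26))*(C((2 + 0)*1, -4)*(5 + o)) = (-36*(-26))*((-4*(2 + 0)*1*(1 + 2*(-4)))*(5 + 0)) = 936*(-4*2*1*(1 - 8)*5) = 936*(-4*2*(-7)*5) = 936*(56*5) = 936*280 = 262080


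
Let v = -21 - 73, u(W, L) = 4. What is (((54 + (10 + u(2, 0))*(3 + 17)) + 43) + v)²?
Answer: 80089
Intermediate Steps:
v = -94
(((54 + (10 + u(2, 0))*(3 + 17)) + 43) + v)² = (((54 + (10 + 4)*(3 + 17)) + 43) - 94)² = (((54 + 14*20) + 43) - 94)² = (((54 + 280) + 43) - 94)² = ((334 + 43) - 94)² = (377 - 94)² = 283² = 80089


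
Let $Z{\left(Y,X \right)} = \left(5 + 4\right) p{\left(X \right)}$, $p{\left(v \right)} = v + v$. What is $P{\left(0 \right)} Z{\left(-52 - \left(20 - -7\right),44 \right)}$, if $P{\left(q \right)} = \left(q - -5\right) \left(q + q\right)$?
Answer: $0$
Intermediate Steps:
$p{\left(v \right)} = 2 v$
$Z{\left(Y,X \right)} = 18 X$ ($Z{\left(Y,X \right)} = \left(5 + 4\right) 2 X = 9 \cdot 2 X = 18 X$)
$P{\left(q \right)} = 2 q \left(5 + q\right)$ ($P{\left(q \right)} = \left(q + 5\right) 2 q = \left(5 + q\right) 2 q = 2 q \left(5 + q\right)$)
$P{\left(0 \right)} Z{\left(-52 - \left(20 - -7\right),44 \right)} = 2 \cdot 0 \left(5 + 0\right) 18 \cdot 44 = 2 \cdot 0 \cdot 5 \cdot 792 = 0 \cdot 792 = 0$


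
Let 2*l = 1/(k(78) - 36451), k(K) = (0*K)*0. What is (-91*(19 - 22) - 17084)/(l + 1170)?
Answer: -1225555522/85295339 ≈ -14.368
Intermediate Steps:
k(K) = 0 (k(K) = 0*0 = 0)
l = -1/72902 (l = 1/(2*(0 - 36451)) = (½)/(-36451) = (½)*(-1/36451) = -1/72902 ≈ -1.3717e-5)
(-91*(19 - 22) - 17084)/(l + 1170) = (-91*(19 - 22) - 17084)/(-1/72902 + 1170) = (-91*(-3) - 17084)/(85295339/72902) = (273 - 17084)*(72902/85295339) = -16811*72902/85295339 = -1225555522/85295339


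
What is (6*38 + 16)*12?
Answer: 2928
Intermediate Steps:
(6*38 + 16)*12 = (228 + 16)*12 = 244*12 = 2928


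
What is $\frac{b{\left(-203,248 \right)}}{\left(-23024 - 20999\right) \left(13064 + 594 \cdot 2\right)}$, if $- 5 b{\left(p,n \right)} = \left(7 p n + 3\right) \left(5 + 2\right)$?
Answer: $- \frac{70481}{89630828} \approx -0.00078635$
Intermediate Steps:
$b{\left(p,n \right)} = - \frac{21}{5} - \frac{49 n p}{5}$ ($b{\left(p,n \right)} = - \frac{\left(7 p n + 3\right) \left(5 + 2\right)}{5} = - \frac{\left(7 n p + 3\right) 7}{5} = - \frac{\left(3 + 7 n p\right) 7}{5} = - \frac{21 + 49 n p}{5} = - \frac{21}{5} - \frac{49 n p}{5}$)
$\frac{b{\left(-203,248 \right)}}{\left(-23024 - 20999\right) \left(13064 + 594 \cdot 2\right)} = \frac{- \frac{21}{5} - \frac{12152}{5} \left(-203\right)}{\left(-23024 - 20999\right) \left(13064 + 594 \cdot 2\right)} = \frac{- \frac{21}{5} + \frac{2466856}{5}}{\left(-44023\right) \left(13064 + 1188\right)} = \frac{493367}{\left(-44023\right) 14252} = \frac{493367}{-627415796} = 493367 \left(- \frac{1}{627415796}\right) = - \frac{70481}{89630828}$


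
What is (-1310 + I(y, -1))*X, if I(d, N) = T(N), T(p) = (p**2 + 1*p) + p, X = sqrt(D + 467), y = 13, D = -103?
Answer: -2622*sqrt(91) ≈ -25012.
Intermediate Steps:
X = 2*sqrt(91) (X = sqrt(-103 + 467) = sqrt(364) = 2*sqrt(91) ≈ 19.079)
T(p) = p**2 + 2*p (T(p) = (p**2 + p) + p = (p + p**2) + p = p**2 + 2*p)
I(d, N) = N*(2 + N)
(-1310 + I(y, -1))*X = (-1310 - (2 - 1))*(2*sqrt(91)) = (-1310 - 1*1)*(2*sqrt(91)) = (-1310 - 1)*(2*sqrt(91)) = -2622*sqrt(91)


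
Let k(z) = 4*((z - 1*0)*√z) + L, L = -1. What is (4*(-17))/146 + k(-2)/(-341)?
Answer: -11521/24893 + 8*I*√2/341 ≈ -0.46282 + 0.033178*I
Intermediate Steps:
k(z) = -1 + 4*z^(3/2) (k(z) = 4*((z - 1*0)*√z) - 1 = 4*((z + 0)*√z) - 1 = 4*(z*√z) - 1 = 4*z^(3/2) - 1 = -1 + 4*z^(3/2))
(4*(-17))/146 + k(-2)/(-341) = (4*(-17))/146 + (-1 + 4*(-2)^(3/2))/(-341) = -68*1/146 + (-1 + 4*(-2*I*√2))*(-1/341) = -34/73 + (-1 - 8*I*√2)*(-1/341) = -34/73 + (1/341 + 8*I*√2/341) = -11521/24893 + 8*I*√2/341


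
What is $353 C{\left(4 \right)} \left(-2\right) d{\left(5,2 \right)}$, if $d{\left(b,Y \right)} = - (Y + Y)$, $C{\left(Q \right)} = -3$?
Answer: $-8472$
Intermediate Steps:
$d{\left(b,Y \right)} = - 2 Y$
$353 C{\left(4 \right)} \left(-2\right) d{\left(5,2 \right)} = 353 \left(-3\right) \left(-2\right) \left(\left(-2\right) 2\right) = 353 \cdot 6 \left(-4\right) = 353 \left(-24\right) = -8472$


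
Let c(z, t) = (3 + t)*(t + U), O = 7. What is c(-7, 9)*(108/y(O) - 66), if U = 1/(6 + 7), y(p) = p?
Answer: -501264/91 ≈ -5508.4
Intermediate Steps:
U = 1/13 ≈ 0.076923
c(z, t) = (3 + t)*(1/13 + t) (c(z, t) = (3 + t)*(t + 1/13) = (3 + t)*(1/13 + t))
c(-7, 9)*(108/y(O) - 66) = (3/13 + 9² + (40/13)*9)*(108/7 - 66) = (3/13 + 81 + 360/13)*(108*(⅐) - 66) = 1416*(108/7 - 66)/13 = (1416/13)*(-354/7) = -501264/91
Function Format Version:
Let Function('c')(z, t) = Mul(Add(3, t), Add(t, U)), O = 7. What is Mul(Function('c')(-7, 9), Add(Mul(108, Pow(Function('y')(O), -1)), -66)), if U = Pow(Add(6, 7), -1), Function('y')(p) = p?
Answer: Rational(-501264, 91) ≈ -5508.4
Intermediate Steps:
U = Rational(1, 13) (U = Pow(13, -1) = Rational(1, 13) ≈ 0.076923)
Function('c')(z, t) = Mul(Add(3, t), Add(Rational(1, 13), t)) (Function('c')(z, t) = Mul(Add(3, t), Add(t, Rational(1, 13))) = Mul(Add(3, t), Add(Rational(1, 13), t)))
Mul(Function('c')(-7, 9), Add(Mul(108, Pow(Function('y')(O), -1)), -66)) = Mul(Add(Rational(3, 13), Pow(9, 2), Mul(Rational(40, 13), 9)), Add(Mul(108, Pow(7, -1)), -66)) = Mul(Add(Rational(3, 13), 81, Rational(360, 13)), Add(Mul(108, Rational(1, 7)), -66)) = Mul(Rational(1416, 13), Add(Rational(108, 7), -66)) = Mul(Rational(1416, 13), Rational(-354, 7)) = Rational(-501264, 91)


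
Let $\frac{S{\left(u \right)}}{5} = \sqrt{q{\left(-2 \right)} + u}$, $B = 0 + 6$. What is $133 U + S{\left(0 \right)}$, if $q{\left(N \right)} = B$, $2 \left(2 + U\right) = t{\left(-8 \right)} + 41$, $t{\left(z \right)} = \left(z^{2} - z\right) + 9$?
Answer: $7847 + 5 \sqrt{6} \approx 7859.3$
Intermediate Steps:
$t{\left(z \right)} = 9 + z^{2} - z$
$B = 6$
$U = 59$ ($U = -2 + \frac{\left(9 + \left(-8\right)^{2} - -8\right) + 41}{2} = -2 + \frac{\left(9 + 64 + 8\right) + 41}{2} = -2 + \frac{81 + 41}{2} = -2 + \frac{1}{2} \cdot 122 = -2 + 61 = 59$)
$q{\left(N \right)} = 6$
$S{\left(u \right)} = 5 \sqrt{6 + u}$
$133 U + S{\left(0 \right)} = 133 \cdot 59 + 5 \sqrt{6 + 0} = 7847 + 5 \sqrt{6}$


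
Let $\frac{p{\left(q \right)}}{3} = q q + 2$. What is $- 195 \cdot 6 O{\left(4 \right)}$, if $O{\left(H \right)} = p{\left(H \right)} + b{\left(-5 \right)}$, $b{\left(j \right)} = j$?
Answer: $-57330$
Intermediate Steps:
$p{\left(q \right)} = 6 + 3 q^{2}$ ($p{\left(q \right)} = 3 \left(q q + 2\right) = 3 \left(q^{2} + 2\right) = 3 \left(2 + q^{2}\right) = 6 + 3 q^{2}$)
$O{\left(H \right)} = 1 + 3 H^{2}$ ($O{\left(H \right)} = \left(6 + 3 H^{2}\right) - 5 = 1 + 3 H^{2}$)
$- 195 \cdot 6 O{\left(4 \right)} = - 195 \cdot 6 \left(1 + 3 \cdot 4^{2}\right) = - 195 \cdot 6 \left(1 + 3 \cdot 16\right) = - 195 \cdot 6 \left(1 + 48\right) = - 195 \cdot 6 \cdot 49 = \left(-195\right) 294 = -57330$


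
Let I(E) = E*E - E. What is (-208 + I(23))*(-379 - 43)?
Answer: -125756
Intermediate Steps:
I(E) = E**2 - E
(-208 + I(23))*(-379 - 43) = (-208 + 23*(-1 + 23))*(-379 - 43) = (-208 + 23*22)*(-422) = (-208 + 506)*(-422) = 298*(-422) = -125756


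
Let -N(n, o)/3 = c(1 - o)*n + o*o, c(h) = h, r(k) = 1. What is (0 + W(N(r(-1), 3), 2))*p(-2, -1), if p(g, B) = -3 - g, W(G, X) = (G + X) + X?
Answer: 17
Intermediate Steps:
N(n, o) = -3*o² - 3*n*(1 - o) (N(n, o) = -3*((1 - o)*n + o*o) = -3*(n*(1 - o) + o²) = -3*(o² + n*(1 - o)) = -3*o² - 3*n*(1 - o))
W(G, X) = G + 2*X
(0 + W(N(r(-1), 3), 2))*p(-2, -1) = (0 + ((-3*3² + 3*1*(-1 + 3)) + 2*2))*(-3 - 1*(-2)) = (0 + ((-3*9 + 3*1*2) + 4))*(-3 + 2) = (0 + ((-27 + 6) + 4))*(-1) = (0 + (-21 + 4))*(-1) = (0 - 17)*(-1) = -17*(-1) = 17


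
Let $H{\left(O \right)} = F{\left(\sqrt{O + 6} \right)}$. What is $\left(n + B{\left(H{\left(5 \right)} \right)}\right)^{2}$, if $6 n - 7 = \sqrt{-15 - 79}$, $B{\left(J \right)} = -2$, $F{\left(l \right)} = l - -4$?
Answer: $\frac{\left(5 - i \sqrt{94}\right)^{2}}{36} \approx -1.9167 - 2.6932 i$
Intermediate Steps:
$F{\left(l \right)} = 4 + l$ ($F{\left(l \right)} = l + 4 = 4 + l$)
$H{\left(O \right)} = 4 + \sqrt{6 + O}$ ($H{\left(O \right)} = 4 + \sqrt{O + 6} = 4 + \sqrt{6 + O}$)
$n = \frac{7}{6} + \frac{i \sqrt{94}}{6}$ ($n = \frac{7}{6} + \frac{\sqrt{-15 - 79}}{6} = \frac{7}{6} + \frac{\sqrt{-94}}{6} = \frac{7}{6} + \frac{i \sqrt{94}}{6} \approx 1.1667 + 1.6159 i$)
$\left(n + B{\left(H{\left(5 \right)} \right)}\right)^{2} = \left(\left(\frac{7}{6} + \frac{i \sqrt{94}}{6}\right) - 2\right)^{2} = \left(- \frac{5}{6} + \frac{i \sqrt{94}}{6}\right)^{2}$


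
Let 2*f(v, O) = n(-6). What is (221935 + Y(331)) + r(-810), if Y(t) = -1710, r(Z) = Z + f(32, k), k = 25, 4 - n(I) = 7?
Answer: 438827/2 ≈ 2.1941e+5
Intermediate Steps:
n(I) = -3 (n(I) = 4 - 1*7 = 4 - 7 = -3)
f(v, O) = -3/2 (f(v, O) = (½)*(-3) = -3/2)
r(Z) = -3/2 + Z (r(Z) = Z - 3/2 = -3/2 + Z)
(221935 + Y(331)) + r(-810) = (221935 - 1710) + (-3/2 - 810) = 220225 - 1623/2 = 438827/2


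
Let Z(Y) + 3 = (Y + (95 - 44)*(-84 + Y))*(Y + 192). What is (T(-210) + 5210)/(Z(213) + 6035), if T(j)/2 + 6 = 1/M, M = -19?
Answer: 12345/6547381 ≈ 0.0018855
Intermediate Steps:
Z(Y) = -3 + (-4284 + 52*Y)*(192 + Y) (Z(Y) = -3 + (Y + (95 - 44)*(-84 + Y))*(Y + 192) = -3 + (Y + 51*(-84 + Y))*(192 + Y) = -3 + (Y + (-4284 + 51*Y))*(192 + Y) = -3 + (-4284 + 52*Y)*(192 + Y))
T(j) = -230/19 (T(j) = -12 + 2/(-19) = -12 + 2*(-1/19) = -12 - 2/19 = -230/19)
(T(-210) + 5210)/(Z(213) + 6035) = (-230/19 + 5210)/((-822531 + 52*213² + 5700*213) + 6035) = 98760/(19*((-822531 + 52*45369 + 1214100) + 6035)) = 98760/(19*((-822531 + 2359188 + 1214100) + 6035)) = 98760/(19*(2750757 + 6035)) = (98760/19)/2756792 = (98760/19)*(1/2756792) = 12345/6547381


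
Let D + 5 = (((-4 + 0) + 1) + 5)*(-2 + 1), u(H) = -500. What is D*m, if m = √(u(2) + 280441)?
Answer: -7*√279941 ≈ -3703.7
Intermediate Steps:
D = -7 (D = -5 + (((-4 + 0) + 1) + 5)*(-2 + 1) = -5 + ((-4 + 1) + 5)*(-1) = -5 + (-3 + 5)*(-1) = -5 + 2*(-1) = -5 - 2 = -7)
m = √279941 (m = √(-500 + 280441) = √279941 ≈ 529.09)
D*m = -7*√279941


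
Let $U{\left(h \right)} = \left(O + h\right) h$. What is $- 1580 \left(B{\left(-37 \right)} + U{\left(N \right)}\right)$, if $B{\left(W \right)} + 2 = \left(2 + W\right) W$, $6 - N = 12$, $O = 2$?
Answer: $-2080860$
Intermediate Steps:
$N = -6$ ($N = 6 - 12 = -6$)
$U{\left(h \right)} = h \left(2 + h\right)$ ($U{\left(h \right)} = \left(2 + h\right) h = h \left(2 + h\right)$)
$B{\left(W \right)} = -2 + W \left(2 + W\right)$ ($B{\left(W \right)} = -2 + \left(2 + W\right) W = -2 + W \left(2 + W\right)$)
$- 1580 \left(B{\left(-37 \right)} + U{\left(N \right)}\right) = - 1580 \left(\left(-2 + \left(-37\right)^{2} + 2 \left(-37\right)\right) - 6 \left(2 - 6\right)\right) = - 1580 \left(\left(-2 + 1369 - 74\right) - -24\right) = - 1580 \left(1293 + 24\right) = \left(-1580\right) 1317 = -2080860$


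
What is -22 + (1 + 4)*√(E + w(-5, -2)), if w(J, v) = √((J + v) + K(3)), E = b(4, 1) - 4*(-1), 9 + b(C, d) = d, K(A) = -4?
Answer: -22 + 5*√(-4 + I*√11) ≈ -18.133 + 10.722*I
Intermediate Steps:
b(C, d) = -9 + d
E = -4 (E = (-9 + 1) - 4*(-1) = -8 + 4 = -4)
w(J, v) = √(-4 + J + v) (w(J, v) = √((J + v) - 4) = √(-4 + J + v))
-22 + (1 + 4)*√(E + w(-5, -2)) = -22 + (1 + 4)*√(-4 + √(-4 - 5 - 2)) = -22 + 5*√(-4 + √(-11)) = -22 + 5*√(-4 + I*√11)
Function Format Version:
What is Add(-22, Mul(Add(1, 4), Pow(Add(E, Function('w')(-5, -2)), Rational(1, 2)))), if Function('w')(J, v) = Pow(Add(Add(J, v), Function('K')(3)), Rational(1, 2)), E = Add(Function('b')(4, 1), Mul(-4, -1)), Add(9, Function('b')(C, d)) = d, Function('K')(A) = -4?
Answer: Add(-22, Mul(5, Pow(Add(-4, Mul(I, Pow(11, Rational(1, 2)))), Rational(1, 2)))) ≈ Add(-18.133, Mul(10.722, I))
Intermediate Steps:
Function('b')(C, d) = Add(-9, d)
E = -4 (E = Add(Add(-9, 1), Mul(-4, -1)) = Add(-8, 4) = -4)
Function('w')(J, v) = Pow(Add(-4, J, v), Rational(1, 2)) (Function('w')(J, v) = Pow(Add(Add(J, v), -4), Rational(1, 2)) = Pow(Add(-4, J, v), Rational(1, 2)))
Add(-22, Mul(Add(1, 4), Pow(Add(E, Function('w')(-5, -2)), Rational(1, 2)))) = Add(-22, Mul(Add(1, 4), Pow(Add(-4, Pow(Add(-4, -5, -2), Rational(1, 2))), Rational(1, 2)))) = Add(-22, Mul(5, Pow(Add(-4, Pow(-11, Rational(1, 2))), Rational(1, 2)))) = Add(-22, Mul(5, Pow(Add(-4, Mul(I, Pow(11, Rational(1, 2)))), Rational(1, 2))))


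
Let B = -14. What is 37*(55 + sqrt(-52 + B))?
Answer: 2035 + 37*I*sqrt(66) ≈ 2035.0 + 300.59*I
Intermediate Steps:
37*(55 + sqrt(-52 + B)) = 37*(55 + sqrt(-52 - 14)) = 37*(55 + sqrt(-66)) = 37*(55 + I*sqrt(66)) = 2035 + 37*I*sqrt(66)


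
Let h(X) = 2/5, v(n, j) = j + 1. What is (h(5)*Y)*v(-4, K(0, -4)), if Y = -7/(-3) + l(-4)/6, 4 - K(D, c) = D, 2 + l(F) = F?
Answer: 8/3 ≈ 2.6667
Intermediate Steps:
l(F) = -2 + F
K(D, c) = 4 - D
v(n, j) = 1 + j
h(X) = 2/5 (h(X) = 2*(1/5) = 2/5)
Y = 4/3 (Y = -7/(-3) + (-2 - 4)/6 = -7*(-1/3) - 6*1/6 = 7/3 - 1 = 4/3 ≈ 1.3333)
(h(5)*Y)*v(-4, K(0, -4)) = ((2/5)*(4/3))*(1 + (4 - 1*0)) = 8*(1 + (4 + 0))/15 = 8*(1 + 4)/15 = (8/15)*5 = 8/3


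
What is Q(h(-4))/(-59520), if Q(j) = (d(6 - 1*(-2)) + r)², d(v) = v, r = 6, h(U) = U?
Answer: -49/14880 ≈ -0.0032930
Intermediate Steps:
Q(j) = 196 (Q(j) = ((6 - 1*(-2)) + 6)² = ((6 + 2) + 6)² = (8 + 6)² = 14² = 196)
Q(h(-4))/(-59520) = 196/(-59520) = 196*(-1/59520) = -49/14880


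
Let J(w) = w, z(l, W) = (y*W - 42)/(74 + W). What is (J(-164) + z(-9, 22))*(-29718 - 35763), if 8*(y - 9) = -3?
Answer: 1361677395/128 ≈ 1.0638e+7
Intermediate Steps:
y = 69/8 (y = 9 + (⅛)*(-3) = 9 - 3/8 = 69/8 ≈ 8.6250)
z(l, W) = (-42 + 69*W/8)/(74 + W) (z(l, W) = (69*W/8 - 42)/(74 + W) = (-42 + 69*W/8)/(74 + W))
(J(-164) + z(-9, 22))*(-29718 - 35763) = (-164 + 3*(-112 + 23*22)/(8*(74 + 22)))*(-29718 - 35763) = (-164 + (3/8)*(-112 + 506)/96)*(-65481) = (-164 + (3/8)*(1/96)*394)*(-65481) = (-164 + 197/128)*(-65481) = -20795/128*(-65481) = 1361677395/128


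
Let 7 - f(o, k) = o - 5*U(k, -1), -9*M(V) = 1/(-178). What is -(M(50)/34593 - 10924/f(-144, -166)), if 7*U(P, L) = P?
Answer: 4237702553221/12579882822 ≈ 336.86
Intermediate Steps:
U(P, L) = P/7
M(V) = 1/1602 (M(V) = -1/9/(-178) = -1/9*(-1/178) = 1/1602)
f(o, k) = 7 - o + 5*k/7 (f(o, k) = 7 - (o - 5*k/7) = 7 + (-o + 5*k/7) = 7 - o + 5*k/7)
-(M(50)/34593 - 10924/f(-144, -166)) = -((1/1602)/34593 - 10924/(7 - 1*(-144) + (5/7)*(-166))) = -((1/1602)*(1/34593) - 10924/(7 + 144 - 830/7)) = -(1/55417986 - 10924/227/7) = -(1/55417986 - 10924*7/227) = -(1/55417986 - 76468/227) = -1*(-4237702553221/12579882822) = 4237702553221/12579882822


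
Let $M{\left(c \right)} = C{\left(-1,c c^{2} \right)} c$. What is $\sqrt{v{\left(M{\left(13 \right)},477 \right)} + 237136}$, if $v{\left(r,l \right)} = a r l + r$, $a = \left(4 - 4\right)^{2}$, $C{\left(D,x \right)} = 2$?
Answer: $29 \sqrt{282} \approx 486.99$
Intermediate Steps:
$M{\left(c \right)} = 2 c$
$a = 0$ ($a = 0^{2} = 0$)
$v{\left(r,l \right)} = r$ ($v{\left(r,l \right)} = 0 r l + r = 0 l + r = 0 + r = r$)
$\sqrt{v{\left(M{\left(13 \right)},477 \right)} + 237136} = \sqrt{2 \cdot 13 + 237136} = \sqrt{26 + 237136} = \sqrt{237162} = 29 \sqrt{282}$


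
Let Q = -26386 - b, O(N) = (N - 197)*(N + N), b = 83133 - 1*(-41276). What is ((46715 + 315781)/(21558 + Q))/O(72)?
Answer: 7552/48463875 ≈ 0.00015583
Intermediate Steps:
b = 124409 (b = 83133 + 41276 = 124409)
O(N) = 2*N*(-197 + N) (O(N) = (-197 + N)*(2*N) = 2*N*(-197 + N))
Q = -150795 (Q = -26386 - 1*124409 = -26386 - 124409 = -150795)
((46715 + 315781)/(21558 + Q))/O(72) = ((46715 + 315781)/(21558 - 150795))/((2*72*(-197 + 72))) = (362496/(-129237))/((2*72*(-125))) = (362496*(-1/129237))/(-18000) = -120832/43079*(-1/18000) = 7552/48463875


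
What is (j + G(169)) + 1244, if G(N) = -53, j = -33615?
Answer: -32424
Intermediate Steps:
(j + G(169)) + 1244 = (-33615 - 53) + 1244 = -33668 + 1244 = -32424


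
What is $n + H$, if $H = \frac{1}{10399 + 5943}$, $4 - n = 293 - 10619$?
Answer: $\frac{168812861}{16342} \approx 10330.0$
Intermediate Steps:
$n = 10330$ ($n = 4 - \left(293 - 10619\right) = 4 - -10326 = 4 + 10326 = 10330$)
$H = \frac{1}{16342} \approx 6.1192 \cdot 10^{-5}$
$n + H = 10330 + \frac{1}{16342} = \frac{168812861}{16342}$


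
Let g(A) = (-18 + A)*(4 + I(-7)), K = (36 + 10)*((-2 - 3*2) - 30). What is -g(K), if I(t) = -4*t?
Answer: 56512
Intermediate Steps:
K = -1748 (K = 46*((-2 - 6) - 30) = 46*(-8 - 30) = 46*(-38) = -1748)
g(A) = -576 + 32*A (g(A) = (-18 + A)*(4 - 4*(-7)) = (-18 + A)*(4 + 28) = (-18 + A)*32 = -576 + 32*A)
-g(K) = -(-576 + 32*(-1748)) = -(-576 - 55936) = -1*(-56512) = 56512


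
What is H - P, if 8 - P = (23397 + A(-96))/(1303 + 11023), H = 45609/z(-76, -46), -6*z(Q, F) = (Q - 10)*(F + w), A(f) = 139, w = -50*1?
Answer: -332737803/8480288 ≈ -39.237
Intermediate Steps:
w = -50
z(Q, F) = -(-50 + F)*(-10 + Q)/6 (z(Q, F) = -(Q - 10)*(F - 50)/6 = -(-10 + Q)*(-50 + F)/6 = -(-50 + F)*(-10 + Q)/6)
H = -45609/1376 (H = 45609/(-250/3 + (5/3)*(-46) + (25/3)*(-76) - ⅙*(-46)*(-76)) = 45609/(-250/3 - 230/3 - 1900/3 - 1748/3) = 45609/(-1376) = 45609*(-1/1376) = -45609/1376 ≈ -33.146)
P = 37536/6163 (P = 8 - (23397 + 139)/(1303 + 11023) = 8 - 23536/12326 = 8 - 1*11768/6163 = 8 - 11768/6163 = 37536/6163 ≈ 6.0905)
H - P = -45609/1376 - 1*37536/6163 = -45609/1376 - 37536/6163 = -332737803/8480288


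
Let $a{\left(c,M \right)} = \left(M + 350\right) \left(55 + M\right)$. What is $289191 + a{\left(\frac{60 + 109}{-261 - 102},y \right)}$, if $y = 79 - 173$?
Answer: $279207$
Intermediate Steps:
$y = -94$
$a{\left(c,M \right)} = \left(55 + M\right) \left(350 + M\right)$ ($a{\left(c,M \right)} = \left(350 + M\right) \left(55 + M\right) = \left(55 + M\right) \left(350 + M\right)$)
$289191 + a{\left(\frac{60 + 109}{-261 - 102},y \right)} = 289191 + \left(19250 + \left(-94\right)^{2} + 405 \left(-94\right)\right) = 289191 + \left(19250 + 8836 - 38070\right) = 289191 - 9984 = 279207$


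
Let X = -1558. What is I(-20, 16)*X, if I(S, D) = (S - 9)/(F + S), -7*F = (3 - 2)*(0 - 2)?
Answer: -158137/69 ≈ -2291.8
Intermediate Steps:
F = 2/7 (F = -(3 - 2)*(0 - 2)/7 = -(-2)/7 = -1/7*(-2) = 2/7 ≈ 0.28571)
I(S, D) = (-9 + S)/(2/7 + S) (I(S, D) = (S - 9)/(2/7 + S) = (-9 + S)/(2/7 + S))
I(-20, 16)*X = (7*(-9 - 20)/(2 + 7*(-20)))*(-1558) = (7*(-29)/(2 - 140))*(-1558) = (7*(-29)/(-138))*(-1558) = (7*(-1/138)*(-29))*(-1558) = (203/138)*(-1558) = -158137/69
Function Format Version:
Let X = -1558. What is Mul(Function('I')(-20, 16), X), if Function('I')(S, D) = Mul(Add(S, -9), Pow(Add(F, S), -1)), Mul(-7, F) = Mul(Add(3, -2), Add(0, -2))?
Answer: Rational(-158137, 69) ≈ -2291.8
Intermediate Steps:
F = Rational(2, 7) (F = Mul(Rational(-1, 7), Mul(Add(3, -2), Add(0, -2))) = Mul(Rational(-1, 7), Mul(1, -2)) = Mul(Rational(-1, 7), -2) = Rational(2, 7) ≈ 0.28571)
Function('I')(S, D) = Mul(Pow(Add(Rational(2, 7), S), -1), Add(-9, S)) (Function('I')(S, D) = Mul(Add(S, -9), Pow(Add(Rational(2, 7), S), -1)) = Mul(Add(-9, S), Pow(Add(Rational(2, 7), S), -1)) = Mul(Pow(Add(Rational(2, 7), S), -1), Add(-9, S)))
Mul(Function('I')(-20, 16), X) = Mul(Mul(7, Pow(Add(2, Mul(7, -20)), -1), Add(-9, -20)), -1558) = Mul(Mul(7, Pow(Add(2, -140), -1), -29), -1558) = Mul(Mul(7, Pow(-138, -1), -29), -1558) = Mul(Mul(7, Rational(-1, 138), -29), -1558) = Mul(Rational(203, 138), -1558) = Rational(-158137, 69)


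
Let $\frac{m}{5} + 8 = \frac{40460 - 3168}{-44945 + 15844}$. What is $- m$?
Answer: $\frac{1350500}{29101} \approx 46.407$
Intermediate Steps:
$m = - \frac{1350500}{29101}$ ($m = -40 + 5 \frac{40460 - 3168}{-44945 + 15844} = -40 + 5 \frac{40460 - 3168}{-29101} = -40 + 5 \cdot 37292 \left(- \frac{1}{29101}\right) = -40 + 5 \left(- \frac{37292}{29101}\right) = -40 - \frac{186460}{29101} = - \frac{1350500}{29101} \approx -46.407$)
$- m = \left(-1\right) \left(- \frac{1350500}{29101}\right) = \frac{1350500}{29101}$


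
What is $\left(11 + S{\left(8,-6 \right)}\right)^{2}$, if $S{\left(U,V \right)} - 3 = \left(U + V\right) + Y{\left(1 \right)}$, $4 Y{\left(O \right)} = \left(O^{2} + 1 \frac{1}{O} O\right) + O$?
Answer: $\frac{4489}{16} \approx 280.56$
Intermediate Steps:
$Y{\left(O \right)} = \frac{1}{4} + \frac{O}{4} + \frac{O^{2}}{4}$ ($Y{\left(O \right)} = \frac{\left(O^{2} + 1 \frac{1}{O} O\right) + O}{4} = \frac{\left(O^{2} + \frac{O}{O}\right) + O}{4} = \frac{\left(O^{2} + 1\right) + O}{4} = \frac{\left(1 + O^{2}\right) + O}{4} = \frac{1 + O + O^{2}}{4} = \frac{1}{4} + \frac{O}{4} + \frac{O^{2}}{4}$)
$S{\left(U,V \right)} = \frac{15}{4} + U + V$ ($S{\left(U,V \right)} = 3 + \left(\left(U + V\right) + \left(\frac{1}{4} + \frac{1}{4} \cdot 1 + \frac{1^{2}}{4}\right)\right) = 3 + \left(\left(U + V\right) + \left(\frac{1}{4} + \frac{1}{4} + \frac{1}{4} \cdot 1\right)\right) = 3 + \left(\left(U + V\right) + \left(\frac{1}{4} + \frac{1}{4} + \frac{1}{4}\right)\right) = 3 + \left(\left(U + V\right) + \frac{3}{4}\right) = 3 + \left(\frac{3}{4} + U + V\right) = \frac{15}{4} + U + V$)
$\left(11 + S{\left(8,-6 \right)}\right)^{2} = \left(11 + \left(\frac{15}{4} + 8 - 6\right)\right)^{2} = \left(11 + \frac{23}{4}\right)^{2} = \left(\frac{67}{4}\right)^{2} = \frac{4489}{16}$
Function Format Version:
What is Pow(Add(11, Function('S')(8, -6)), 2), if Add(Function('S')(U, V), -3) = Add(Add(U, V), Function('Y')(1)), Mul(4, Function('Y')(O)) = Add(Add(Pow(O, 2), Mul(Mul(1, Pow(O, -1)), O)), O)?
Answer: Rational(4489, 16) ≈ 280.56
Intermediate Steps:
Function('Y')(O) = Add(Rational(1, 4), Mul(Rational(1, 4), O), Mul(Rational(1, 4), Pow(O, 2))) (Function('Y')(O) = Mul(Rational(1, 4), Add(Add(Pow(O, 2), Mul(Mul(1, Pow(O, -1)), O)), O)) = Mul(Rational(1, 4), Add(Add(Pow(O, 2), Mul(Pow(O, -1), O)), O)) = Mul(Rational(1, 4), Add(Add(Pow(O, 2), 1), O)) = Mul(Rational(1, 4), Add(Add(1, Pow(O, 2)), O)) = Mul(Rational(1, 4), Add(1, O, Pow(O, 2))) = Add(Rational(1, 4), Mul(Rational(1, 4), O), Mul(Rational(1, 4), Pow(O, 2))))
Function('S')(U, V) = Add(Rational(15, 4), U, V) (Function('S')(U, V) = Add(3, Add(Add(U, V), Add(Rational(1, 4), Mul(Rational(1, 4), 1), Mul(Rational(1, 4), Pow(1, 2))))) = Add(3, Add(Add(U, V), Add(Rational(1, 4), Rational(1, 4), Mul(Rational(1, 4), 1)))) = Add(3, Add(Add(U, V), Add(Rational(1, 4), Rational(1, 4), Rational(1, 4)))) = Add(3, Add(Add(U, V), Rational(3, 4))) = Add(3, Add(Rational(3, 4), U, V)) = Add(Rational(15, 4), U, V))
Pow(Add(11, Function('S')(8, -6)), 2) = Pow(Add(11, Add(Rational(15, 4), 8, -6)), 2) = Pow(Add(11, Rational(23, 4)), 2) = Pow(Rational(67, 4), 2) = Rational(4489, 16)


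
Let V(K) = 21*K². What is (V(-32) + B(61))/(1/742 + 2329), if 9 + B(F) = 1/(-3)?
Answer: 47847128/5184357 ≈ 9.2291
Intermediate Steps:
B(F) = -28/3 (B(F) = -9 + 1/(-3) = -9 - ⅓ = -28/3)
(V(-32) + B(61))/(1/742 + 2329) = (21*(-32)² - 28/3)/(1/742 + 2329) = (21*1024 - 28/3)/(1/742 + 2329) = (21504 - 28/3)/(1728119/742) = (64484/3)*(742/1728119) = 47847128/5184357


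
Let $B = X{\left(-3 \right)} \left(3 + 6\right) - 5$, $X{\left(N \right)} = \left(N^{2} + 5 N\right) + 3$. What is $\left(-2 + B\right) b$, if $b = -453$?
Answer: $15402$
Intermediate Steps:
$X{\left(N \right)} = 3 + N^{2} + 5 N$
$B = -32$ ($B = \left(3 + \left(-3\right)^{2} + 5 \left(-3\right)\right) \left(3 + 6\right) - 5 = \left(3 + 9 - 15\right) 9 - 5 = \left(-3\right) 9 - 5 = -27 - 5 = -32$)
$\left(-2 + B\right) b = \left(-2 - 32\right) \left(-453\right) = \left(-34\right) \left(-453\right) = 15402$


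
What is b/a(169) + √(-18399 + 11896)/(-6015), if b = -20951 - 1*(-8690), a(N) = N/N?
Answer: -12261 - I*√6503/6015 ≈ -12261.0 - 0.013407*I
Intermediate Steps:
a(N) = 1
b = -12261 (b = -20951 + 8690 = -12261)
b/a(169) + √(-18399 + 11896)/(-6015) = -12261/1 + √(-18399 + 11896)/(-6015) = -12261*1 + √(-6503)*(-1/6015) = -12261 + (I*√6503)*(-1/6015) = -12261 - I*√6503/6015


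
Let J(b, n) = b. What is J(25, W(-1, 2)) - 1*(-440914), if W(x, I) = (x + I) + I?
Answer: 440939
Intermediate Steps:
W(x, I) = x + 2*I (W(x, I) = (I + x) + I = x + 2*I)
J(25, W(-1, 2)) - 1*(-440914) = 25 - 1*(-440914) = 25 + 440914 = 440939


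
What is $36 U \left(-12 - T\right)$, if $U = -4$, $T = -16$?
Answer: $-576$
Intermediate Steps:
$36 U \left(-12 - T\right) = 36 \left(-4\right) \left(-12 - -16\right) = - 144 \left(-12 + 16\right) = \left(-144\right) 4 = -576$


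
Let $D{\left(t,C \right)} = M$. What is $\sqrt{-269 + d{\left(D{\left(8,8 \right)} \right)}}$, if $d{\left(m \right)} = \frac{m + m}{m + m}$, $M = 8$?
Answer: $2 i \sqrt{67} \approx 16.371 i$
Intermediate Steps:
$D{\left(t,C \right)} = 8$
$d{\left(m \right)} = 1$ ($d{\left(m \right)} = \frac{2 m}{2 m} = 2 m \frac{1}{2 m} = 1$)
$\sqrt{-269 + d{\left(D{\left(8,8 \right)} \right)}} = \sqrt{-269 + 1} = \sqrt{-268} = 2 i \sqrt{67}$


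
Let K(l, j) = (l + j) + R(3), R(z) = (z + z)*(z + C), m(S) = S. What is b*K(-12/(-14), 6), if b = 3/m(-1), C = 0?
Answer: -522/7 ≈ -74.571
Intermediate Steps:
R(z) = 2*z**2 (R(z) = (z + z)*(z + 0) = (2*z)*z = 2*z**2)
b = -3 (b = 3/(-1) = 3*(-1) = -3)
K(l, j) = 18 + j + l (K(l, j) = (l + j) + 2*3**2 = (j + l) + 2*9 = (j + l) + 18 = 18 + j + l)
b*K(-12/(-14), 6) = -3*(18 + 6 - 12/(-14)) = -3*(18 + 6 - 12*(-1/14)) = -3*(18 + 6 + 6/7) = -3*174/7 = -522/7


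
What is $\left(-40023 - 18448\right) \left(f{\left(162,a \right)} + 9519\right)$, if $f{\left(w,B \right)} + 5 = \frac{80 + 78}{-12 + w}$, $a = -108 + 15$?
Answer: $- \frac{41726601259}{75} \approx -5.5635 \cdot 10^{8}$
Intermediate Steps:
$a = -93$
$f{\left(w,B \right)} = -5 + \frac{158}{-12 + w}$ ($f{\left(w,B \right)} = -5 + \frac{80 + 78}{-12 + w} = -5 + \frac{158}{-12 + w}$)
$\left(-40023 - 18448\right) \left(f{\left(162,a \right)} + 9519\right) = \left(-40023 - 18448\right) \left(\frac{218 - 810}{-12 + 162} + 9519\right) = - 58471 \left(\frac{218 - 810}{150} + 9519\right) = - 58471 \left(\frac{1}{150} \left(-592\right) + 9519\right) = - 58471 \left(- \frac{296}{75} + 9519\right) = \left(-58471\right) \frac{713629}{75} = - \frac{41726601259}{75}$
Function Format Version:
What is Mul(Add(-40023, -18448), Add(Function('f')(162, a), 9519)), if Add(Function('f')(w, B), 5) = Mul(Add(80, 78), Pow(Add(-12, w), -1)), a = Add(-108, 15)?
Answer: Rational(-41726601259, 75) ≈ -5.5635e+8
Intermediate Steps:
a = -93
Function('f')(w, B) = Add(-5, Mul(158, Pow(Add(-12, w), -1))) (Function('f')(w, B) = Add(-5, Mul(Add(80, 78), Pow(Add(-12, w), -1))) = Add(-5, Mul(158, Pow(Add(-12, w), -1))))
Mul(Add(-40023, -18448), Add(Function('f')(162, a), 9519)) = Mul(Add(-40023, -18448), Add(Mul(Pow(Add(-12, 162), -1), Add(218, Mul(-5, 162))), 9519)) = Mul(-58471, Add(Mul(Pow(150, -1), Add(218, -810)), 9519)) = Mul(-58471, Add(Mul(Rational(1, 150), -592), 9519)) = Mul(-58471, Add(Rational(-296, 75), 9519)) = Mul(-58471, Rational(713629, 75)) = Rational(-41726601259, 75)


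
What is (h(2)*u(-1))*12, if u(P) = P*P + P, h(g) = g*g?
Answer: 0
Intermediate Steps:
h(g) = g**2
u(P) = P + P**2 (u(P) = P**2 + P = P + P**2)
(h(2)*u(-1))*12 = (2**2*(-(1 - 1)))*12 = (4*(-1*0))*12 = (4*0)*12 = 0*12 = 0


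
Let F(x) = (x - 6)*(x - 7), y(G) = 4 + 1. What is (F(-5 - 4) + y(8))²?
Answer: 60025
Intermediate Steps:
y(G) = 5
F(x) = (-7 + x)*(-6 + x) (F(x) = (-6 + x)*(-7 + x) = (-7 + x)*(-6 + x))
(F(-5 - 4) + y(8))² = ((42 + (-5 - 4)² - 13*(-5 - 4)) + 5)² = ((42 + (-9)² - 13*(-9)) + 5)² = ((42 + 81 + 117) + 5)² = (240 + 5)² = 245² = 60025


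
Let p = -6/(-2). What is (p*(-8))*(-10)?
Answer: 240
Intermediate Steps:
p = 3 (p = -6*(-½) = 3)
(p*(-8))*(-10) = (3*(-8))*(-10) = -24*(-10) = 240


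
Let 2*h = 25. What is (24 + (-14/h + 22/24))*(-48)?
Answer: -28556/25 ≈ -1142.2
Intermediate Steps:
h = 25/2 (h = (½)*25 = 25/2 ≈ 12.500)
(24 + (-14/h + 22/24))*(-48) = (24 + (-14/25/2 + 22/24))*(-48) = (24 + (-14*2/25 + 22*(1/24)))*(-48) = (24 + (-28/25 + 11/12))*(-48) = (24 - 61/300)*(-48) = (7139/300)*(-48) = -28556/25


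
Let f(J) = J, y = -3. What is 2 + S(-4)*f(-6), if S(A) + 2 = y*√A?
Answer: 14 + 36*I ≈ 14.0 + 36.0*I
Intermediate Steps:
S(A) = -2 - 3*√A
2 + S(-4)*f(-6) = 2 + (-2 - 6*I)*(-6) = 2 + (12 + 36*I) = 14 + 36*I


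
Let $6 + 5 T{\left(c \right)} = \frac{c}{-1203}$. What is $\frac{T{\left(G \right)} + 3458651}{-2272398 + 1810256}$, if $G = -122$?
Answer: $- \frac{20803778669}{2779784130} \approx -7.484$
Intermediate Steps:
$T{\left(c \right)} = - \frac{6}{5} - \frac{c}{6015}$ ($T{\left(c \right)} = - \frac{6}{5} + \frac{c \frac{1}{-1203}}{5} = - \frac{6}{5} + \frac{c \left(- \frac{1}{1203}\right)}{5} = - \frac{6}{5} + \frac{\left(- \frac{1}{1203}\right) c}{5} = - \frac{6}{5} - \frac{c}{6015}$)
$\frac{T{\left(G \right)} + 3458651}{-2272398 + 1810256} = \frac{\left(- \frac{6}{5} - - \frac{122}{6015}\right) + 3458651}{-2272398 + 1810256} = \frac{\left(- \frac{6}{5} + \frac{122}{6015}\right) + 3458651}{-462142} = \left(- \frac{7096}{6015} + 3458651\right) \left(- \frac{1}{462142}\right) = \frac{20803778669}{6015} \left(- \frac{1}{462142}\right) = - \frac{20803778669}{2779784130}$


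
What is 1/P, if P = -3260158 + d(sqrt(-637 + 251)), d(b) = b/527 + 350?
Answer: -452671608016/1475622529183421121 - 527*I*sqrt(386)/2951245058366842242 ≈ -3.0677e-7 - 3.5083e-15*I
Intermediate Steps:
d(b) = 350 + b/527 (d(b) = b/527 + 350 = 350 + b/527)
P = -3259808 + I*sqrt(386)/527 (P = -3260158 + (350 + sqrt(-637 + 251)/527) = -3260158 + (350 + sqrt(-386)/527) = -3260158 + (350 + (I*sqrt(386))/527) = -3260158 + (350 + I*sqrt(386)/527) = -3259808 + I*sqrt(386)/527 ≈ -3.2598e+6 + 0.037281*I)
1/P = 1/(-3259808 + I*sqrt(386)/527)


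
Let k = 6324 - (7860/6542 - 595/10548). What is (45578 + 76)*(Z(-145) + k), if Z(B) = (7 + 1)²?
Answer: 1676738366811781/5750418 ≈ 2.9159e+8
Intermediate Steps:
Z(B) = 64 (Z(B) = 8² = 64)
k = 218154353197/34502508 (k = 6324 - (7860*(1/6542) - 595*1/10548) = 6324 - (3930/3271 - 595/10548) = 6324 - 1*39507395/34502508 = 6324 - 39507395/34502508 = 218154353197/34502508 ≈ 6322.9)
(45578 + 76)*(Z(-145) + k) = (45578 + 76)*(64 + 218154353197/34502508) = 45654*(220362513709/34502508) = 1676738366811781/5750418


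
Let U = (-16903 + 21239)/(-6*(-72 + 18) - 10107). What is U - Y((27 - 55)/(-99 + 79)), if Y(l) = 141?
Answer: -1383739/9783 ≈ -141.44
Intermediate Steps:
U = -4336/9783 (U = 4336/(-6*(-54) - 10107) = 4336/(324 - 10107) = 4336/(-9783) = 4336*(-1/9783) = -4336/9783 ≈ -0.44322)
U - Y((27 - 55)/(-99 + 79)) = -4336/9783 - 1*141 = -4336/9783 - 141 = -1383739/9783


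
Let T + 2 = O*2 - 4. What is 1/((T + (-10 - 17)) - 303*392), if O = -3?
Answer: -1/118815 ≈ -8.4164e-6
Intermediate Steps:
T = -12 (T = -2 + (-3*2 - 4) = -2 + (-6 - 4) = -2 - 10 = -12)
1/((T + (-10 - 17)) - 303*392) = 1/((-12 + (-10 - 17)) - 303*392) = 1/((-12 - 27) - 118776) = 1/(-39 - 118776) = 1/(-118815) = -1/118815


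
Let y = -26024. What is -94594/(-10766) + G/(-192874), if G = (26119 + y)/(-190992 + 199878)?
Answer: 81061304470723/9225807233412 ≈ 8.7864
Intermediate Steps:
G = 95/8886 (G = (26119 - 26024)/(-190992 + 199878) = 95/8886 ≈ 0.010691)
-94594/(-10766) + G/(-192874) = -94594/(-10766) + (95/8886)/(-192874) = -94594*(-1/10766) + (95/8886)*(-1/192874) = 47297/5383 - 95/1713878364 = 81061304470723/9225807233412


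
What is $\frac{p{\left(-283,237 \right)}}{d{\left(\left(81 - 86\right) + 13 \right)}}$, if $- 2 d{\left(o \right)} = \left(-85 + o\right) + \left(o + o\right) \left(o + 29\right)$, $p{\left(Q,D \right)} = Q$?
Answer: $\frac{566}{515} \approx 1.099$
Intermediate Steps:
$d{\left(o \right)} = \frac{85}{2} - \frac{o}{2} - o \left(29 + o\right)$ ($d{\left(o \right)} = - \frac{\left(-85 + o\right) + \left(o + o\right) \left(o + 29\right)}{2} = - \frac{\left(-85 + o\right) + 2 o \left(29 + o\right)}{2} = - \frac{-85 + o + 2 o \left(29 + o\right)}{2} = \frac{85}{2} - \frac{o}{2} - o \left(29 + o\right)$)
$\frac{p{\left(-283,237 \right)}}{d{\left(\left(81 - 86\right) + 13 \right)}} = - \frac{283}{\frac{85}{2} - \left(\left(81 - 86\right) + 13\right)^{2} - \frac{59 \left(\left(81 - 86\right) + 13\right)}{2}} = - \frac{283}{\frac{85}{2} - \left(-5 + 13\right)^{2} - \frac{59 \left(-5 + 13\right)}{2}} = - \frac{283}{\frac{85}{2} - 8^{2} - 236} = - \frac{283}{\frac{85}{2} - 64 - 236} = - \frac{283}{- \frac{515}{2}} = \left(-283\right) \left(- \frac{2}{515}\right) = \frac{566}{515}$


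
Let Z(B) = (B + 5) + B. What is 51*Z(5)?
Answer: 765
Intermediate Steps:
Z(B) = 5 + 2*B (Z(B) = (5 + B) + B = 5 + 2*B)
51*Z(5) = 51*(5 + 2*5) = 51*(5 + 10) = 51*15 = 765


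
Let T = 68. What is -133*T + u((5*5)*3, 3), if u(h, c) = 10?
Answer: -9034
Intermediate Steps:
-133*T + u((5*5)*3, 3) = -133*68 + 10 = -9044 + 10 = -9034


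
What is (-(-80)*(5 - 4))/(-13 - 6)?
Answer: -80/19 ≈ -4.2105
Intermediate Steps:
(-(-80)*(5 - 4))/(-13 - 6) = -(-80)/(-19) = -20*(-4)*(-1/19) = 80*(-1/19) = -80/19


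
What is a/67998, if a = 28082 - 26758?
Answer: 662/33999 ≈ 0.019471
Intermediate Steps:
a = 1324
a/67998 = 1324/67998 = 1324*(1/67998) = 662/33999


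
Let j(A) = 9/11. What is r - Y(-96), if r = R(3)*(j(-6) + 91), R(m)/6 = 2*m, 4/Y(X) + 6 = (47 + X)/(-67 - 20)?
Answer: 1563828/473 ≈ 3306.2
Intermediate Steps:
Y(X) = 4/(-569/87 - X/87) (Y(X) = 4/(-6 + (47 + X)/(-67 - 20)) = 4/(-6 + (47 + X)/(-87)) = 4/(-6 + (47 + X)*(-1/87)) = 4/(-6 + (-47/87 - X/87)) = 4/(-569/87 - X/87))
j(A) = 9/11 (j(A) = 9*(1/11) = 9/11)
R(m) = 12*m (R(m) = 6*(2*m) = 12*m)
r = 36360/11 (r = (12*3)*(9/11 + 91) = 36*(1010/11) = 36360/11 ≈ 3305.5)
r - Y(-96) = 36360/11 - (-348)/(569 - 96) = 36360/11 - (-348)/473 = 36360/11 - 1*(-348/473) = 36360/11 + 348/473 = 1563828/473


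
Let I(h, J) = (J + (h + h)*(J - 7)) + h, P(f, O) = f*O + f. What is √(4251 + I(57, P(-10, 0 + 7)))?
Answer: I*√5690 ≈ 75.432*I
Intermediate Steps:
P(f, O) = f + O*f (P(f, O) = O*f + f = f + O*f)
I(h, J) = J + h + 2*h*(-7 + J) (I(h, J) = (J + (2*h)*(-7 + J)) + h = (J + 2*h*(-7 + J)) + h = J + h + 2*h*(-7 + J))
√(4251 + I(57, P(-10, 0 + 7))) = √(4251 + (-10*(1 + (0 + 7)) - 13*57 + 2*(-10*(1 + (0 + 7)))*57)) = √(4251 + (-10*(1 + 7) - 741 + 2*(-10*(1 + 7))*57)) = √(4251 + (-10*8 - 741 + 2*(-10*8)*57)) = √(4251 + (-80 - 741 + 2*(-80)*57)) = √(4251 + (-80 - 741 - 9120)) = √(4251 - 9941) = √(-5690) = I*√5690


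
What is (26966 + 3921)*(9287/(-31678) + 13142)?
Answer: 12858350421243/31678 ≈ 4.0591e+8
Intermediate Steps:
(26966 + 3921)*(9287/(-31678) + 13142) = 30887*(9287*(-1/31678) + 13142) = 30887*(-9287/31678 + 13142) = 30887*(416302989/31678) = 12858350421243/31678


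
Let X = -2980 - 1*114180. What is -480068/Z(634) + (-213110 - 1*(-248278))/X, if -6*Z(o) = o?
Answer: 21090394048/4642465 ≈ 4542.9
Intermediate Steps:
X = -117160 (X = -2980 - 114180 = -117160)
Z(o) = -o/6
-480068/Z(634) + (-213110 - 1*(-248278))/X = -480068/((-⅙*634)) + (-213110 - 1*(-248278))/(-117160) = -480068/(-317/3) + (-213110 + 248278)*(-1/117160) = -480068*(-3/317) + 35168*(-1/117160) = 1440204/317 - 4396/14645 = 21090394048/4642465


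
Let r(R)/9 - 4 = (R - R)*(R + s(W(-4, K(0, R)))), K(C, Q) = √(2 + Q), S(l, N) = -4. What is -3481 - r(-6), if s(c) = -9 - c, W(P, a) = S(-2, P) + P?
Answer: -3517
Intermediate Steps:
W(P, a) = -4 + P
r(R) = 36 (r(R) = 36 + 9*((R - R)*(R + (-9 - (-4 - 4)))) = 36 + 9*(0*(R + (-9 - 1*(-8)))) = 36 + 9*(0*(R + (-9 + 8))) = 36 + 9*(0*(R - 1)) = 36 + 9*(0*(-1 + R)) = 36 + 9*0 = 36 + 0 = 36)
-3481 - r(-6) = -3481 - 1*36 = -3481 - 36 = -3517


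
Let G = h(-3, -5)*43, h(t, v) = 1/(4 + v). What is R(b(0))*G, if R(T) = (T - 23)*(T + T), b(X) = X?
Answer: 0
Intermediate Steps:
R(T) = 2*T*(-23 + T) (R(T) = (-23 + T)*(2*T) = 2*T*(-23 + T))
G = -43 (G = 43/(4 - 5) = 43/(-1) = -1*43 = -43)
R(b(0))*G = (2*0*(-23 + 0))*(-43) = (2*0*(-23))*(-43) = 0*(-43) = 0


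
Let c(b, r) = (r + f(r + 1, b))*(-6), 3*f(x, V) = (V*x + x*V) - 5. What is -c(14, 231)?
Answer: 14368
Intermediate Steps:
f(x, V) = -5/3 + 2*V*x/3 (f(x, V) = ((V*x + x*V) - 5)/3 = ((V*x + V*x) - 5)/3 = (2*V*x - 5)/3 = (-5 + 2*V*x)/3 = -5/3 + 2*V*x/3)
c(b, r) = 10 - 6*r - 4*b*(1 + r) (c(b, r) = (r + (-5/3 + 2*b*(r + 1)/3))*(-6) = (r + (-5/3 + 2*b*(1 + r)/3))*(-6) = (-5/3 + r + 2*b*(1 + r)/3)*(-6) = 10 - 6*r - 4*b*(1 + r))
-c(14, 231) = -(10 - 6*231 - 4*14*(1 + 231)) = -(10 - 1386 - 4*14*232) = -(10 - 1386 - 12992) = -1*(-14368) = 14368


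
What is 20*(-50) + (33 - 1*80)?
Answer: -1047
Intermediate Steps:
20*(-50) + (33 - 1*80) = -1000 + (33 - 80) = -1000 - 47 = -1047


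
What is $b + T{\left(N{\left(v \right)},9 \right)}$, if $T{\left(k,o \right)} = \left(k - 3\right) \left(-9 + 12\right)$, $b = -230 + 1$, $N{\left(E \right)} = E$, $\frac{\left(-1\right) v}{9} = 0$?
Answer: $-238$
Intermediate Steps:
$v = 0$ ($v = \left(-9\right) 0 = 0$)
$b = -229$
$T{\left(k,o \right)} = -9 + 3 k$ ($T{\left(k,o \right)} = \left(-3 + k\right) 3 = -9 + 3 k$)
$b + T{\left(N{\left(v \right)},9 \right)} = -229 + \left(-9 + 3 \cdot 0\right) = -229 + \left(-9 + 0\right) = -229 - 9 = -238$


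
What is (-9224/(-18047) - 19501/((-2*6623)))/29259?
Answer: 474115651/6994380393558 ≈ 6.7785e-5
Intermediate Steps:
(-9224/(-18047) - 19501/((-2*6623)))/29259 = (-9224*(-1/18047) - 19501/(-13246))*(1/29259) = (9224/18047 - 19501*(-1/13246))*(1/29259) = (9224/18047 + 19501/13246)*(1/29259) = (474115651/239050562)*(1/29259) = 474115651/6994380393558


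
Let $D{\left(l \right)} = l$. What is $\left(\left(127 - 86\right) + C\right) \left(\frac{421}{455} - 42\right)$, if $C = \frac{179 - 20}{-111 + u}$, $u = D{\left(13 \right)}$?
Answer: $- \frac{72120851}{44590} \approx -1617.4$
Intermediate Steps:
$u = 13$
$C = - \frac{159}{98}$ ($C = \frac{179 - 20}{-111 + 13} = \frac{179 - 20}{-98} = \left(179 - 20\right) \left(- \frac{1}{98}\right) = 159 \left(- \frac{1}{98}\right) = - \frac{159}{98} \approx -1.6224$)
$\left(\left(127 - 86\right) + C\right) \left(\frac{421}{455} - 42\right) = \left(\left(127 - 86\right) - \frac{159}{98}\right) \left(\frac{421}{455} - 42\right) = \left(\left(127 - 86\right) - \frac{159}{98}\right) \left(421 \cdot \frac{1}{455} - 42\right) = \left(41 - \frac{159}{98}\right) \left(\frac{421}{455} - 42\right) = \frac{3859}{98} \left(- \frac{18689}{455}\right) = - \frac{72120851}{44590}$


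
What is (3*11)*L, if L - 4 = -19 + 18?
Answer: 99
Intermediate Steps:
L = 3 (L = 4 + (-19 + 18) = 4 - 1 = 3)
(3*11)*L = (3*11)*3 = 33*3 = 99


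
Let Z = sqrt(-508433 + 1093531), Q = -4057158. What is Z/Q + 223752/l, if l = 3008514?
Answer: 37292/501419 - sqrt(585098)/4057158 ≈ 0.074184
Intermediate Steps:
Z = sqrt(585098) ≈ 764.92
Z/Q + 223752/l = sqrt(585098)/(-4057158) + 223752/3008514 = sqrt(585098)*(-1/4057158) + 223752*(1/3008514) = -sqrt(585098)/4057158 + 37292/501419 = 37292/501419 - sqrt(585098)/4057158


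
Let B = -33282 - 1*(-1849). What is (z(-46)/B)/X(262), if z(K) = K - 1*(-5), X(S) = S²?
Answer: 41/2157686852 ≈ 1.9002e-8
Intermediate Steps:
z(K) = 5 + K (z(K) = K + 5 = 5 + K)
B = -31433 (B = -33282 + 1849 = -31433)
(z(-46)/B)/X(262) = ((5 - 46)/(-31433))/(262²) = -41*(-1/31433)/68644 = (41/31433)*(1/68644) = 41/2157686852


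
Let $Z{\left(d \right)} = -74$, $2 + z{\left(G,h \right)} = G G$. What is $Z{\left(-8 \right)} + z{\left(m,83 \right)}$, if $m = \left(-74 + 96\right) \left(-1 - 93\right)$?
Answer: $4276548$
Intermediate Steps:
$m = -2068$ ($m = 22 \left(-94\right) = -2068$)
$z{\left(G,h \right)} = -2 + G^{2}$ ($z{\left(G,h \right)} = -2 + G G = -2 + G^{2}$)
$Z{\left(-8 \right)} + z{\left(m,83 \right)} = -74 - \left(2 - \left(-2068\right)^{2}\right) = -74 + \left(-2 + 4276624\right) = -74 + 4276622 = 4276548$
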